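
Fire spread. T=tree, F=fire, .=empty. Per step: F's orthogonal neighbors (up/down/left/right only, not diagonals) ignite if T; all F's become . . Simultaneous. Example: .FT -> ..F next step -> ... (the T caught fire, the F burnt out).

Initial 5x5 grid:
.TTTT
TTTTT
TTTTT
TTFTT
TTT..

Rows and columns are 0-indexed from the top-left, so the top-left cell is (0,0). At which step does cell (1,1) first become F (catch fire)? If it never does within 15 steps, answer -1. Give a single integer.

Step 1: cell (1,1)='T' (+4 fires, +1 burnt)
Step 2: cell (1,1)='T' (+6 fires, +4 burnt)
Step 3: cell (1,1)='F' (+6 fires, +6 burnt)
  -> target ignites at step 3
Step 4: cell (1,1)='.' (+4 fires, +6 burnt)
Step 5: cell (1,1)='.' (+1 fires, +4 burnt)
Step 6: cell (1,1)='.' (+0 fires, +1 burnt)
  fire out at step 6

3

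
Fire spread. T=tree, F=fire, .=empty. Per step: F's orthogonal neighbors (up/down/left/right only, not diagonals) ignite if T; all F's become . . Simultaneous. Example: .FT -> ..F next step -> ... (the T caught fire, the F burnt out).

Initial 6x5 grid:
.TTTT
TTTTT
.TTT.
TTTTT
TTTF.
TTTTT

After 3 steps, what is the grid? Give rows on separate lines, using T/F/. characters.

Step 1: 3 trees catch fire, 1 burn out
  .TTTT
  TTTTT
  .TTT.
  TTTFT
  TTF..
  TTTFT
Step 2: 6 trees catch fire, 3 burn out
  .TTTT
  TTTTT
  .TTF.
  TTF.F
  TF...
  TTF.F
Step 3: 5 trees catch fire, 6 burn out
  .TTTT
  TTTFT
  .TF..
  TF...
  F....
  TF...

.TTTT
TTTFT
.TF..
TF...
F....
TF...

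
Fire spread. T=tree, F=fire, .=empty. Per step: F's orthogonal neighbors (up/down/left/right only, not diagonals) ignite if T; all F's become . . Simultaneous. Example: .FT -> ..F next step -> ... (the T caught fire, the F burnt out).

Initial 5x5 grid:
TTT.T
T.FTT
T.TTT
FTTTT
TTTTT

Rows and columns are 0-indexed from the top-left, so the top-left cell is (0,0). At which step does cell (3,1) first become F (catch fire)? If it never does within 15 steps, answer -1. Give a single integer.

Step 1: cell (3,1)='F' (+6 fires, +2 burnt)
  -> target ignites at step 1
Step 2: cell (3,1)='.' (+6 fires, +6 burnt)
Step 3: cell (3,1)='.' (+5 fires, +6 burnt)
Step 4: cell (3,1)='.' (+2 fires, +5 burnt)
Step 5: cell (3,1)='.' (+1 fires, +2 burnt)
Step 6: cell (3,1)='.' (+0 fires, +1 burnt)
  fire out at step 6

1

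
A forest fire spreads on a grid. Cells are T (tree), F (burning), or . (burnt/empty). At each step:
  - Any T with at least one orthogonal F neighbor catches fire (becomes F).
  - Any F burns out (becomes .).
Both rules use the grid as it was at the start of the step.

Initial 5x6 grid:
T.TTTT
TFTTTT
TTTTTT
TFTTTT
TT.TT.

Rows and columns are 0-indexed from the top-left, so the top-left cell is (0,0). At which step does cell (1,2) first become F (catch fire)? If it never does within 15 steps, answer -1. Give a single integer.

Step 1: cell (1,2)='F' (+6 fires, +2 burnt)
  -> target ignites at step 1
Step 2: cell (1,2)='.' (+7 fires, +6 burnt)
Step 3: cell (1,2)='.' (+5 fires, +7 burnt)
Step 4: cell (1,2)='.' (+5 fires, +5 burnt)
Step 5: cell (1,2)='.' (+2 fires, +5 burnt)
Step 6: cell (1,2)='.' (+0 fires, +2 burnt)
  fire out at step 6

1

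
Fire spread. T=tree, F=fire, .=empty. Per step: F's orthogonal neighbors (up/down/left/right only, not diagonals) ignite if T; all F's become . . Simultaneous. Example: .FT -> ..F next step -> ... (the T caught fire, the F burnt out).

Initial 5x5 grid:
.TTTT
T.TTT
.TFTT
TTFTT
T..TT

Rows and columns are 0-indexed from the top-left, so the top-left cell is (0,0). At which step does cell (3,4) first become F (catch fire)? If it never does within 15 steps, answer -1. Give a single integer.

Step 1: cell (3,4)='T' (+5 fires, +2 burnt)
Step 2: cell (3,4)='F' (+6 fires, +5 burnt)
  -> target ignites at step 2
Step 3: cell (3,4)='.' (+5 fires, +6 burnt)
Step 4: cell (3,4)='.' (+1 fires, +5 burnt)
Step 5: cell (3,4)='.' (+0 fires, +1 burnt)
  fire out at step 5

2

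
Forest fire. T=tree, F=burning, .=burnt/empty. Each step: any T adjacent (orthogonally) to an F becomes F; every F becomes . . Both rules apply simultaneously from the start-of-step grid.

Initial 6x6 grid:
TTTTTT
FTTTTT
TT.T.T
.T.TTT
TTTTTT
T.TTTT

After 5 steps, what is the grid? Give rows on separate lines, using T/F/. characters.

Step 1: 3 trees catch fire, 1 burn out
  FTTTTT
  .FTTTT
  FT.T.T
  .T.TTT
  TTTTTT
  T.TTTT
Step 2: 3 trees catch fire, 3 burn out
  .FTTTT
  ..FTTT
  .F.T.T
  .T.TTT
  TTTTTT
  T.TTTT
Step 3: 3 trees catch fire, 3 burn out
  ..FTTT
  ...FTT
  ...T.T
  .F.TTT
  TTTTTT
  T.TTTT
Step 4: 4 trees catch fire, 3 burn out
  ...FTT
  ....FT
  ...F.T
  ...TTT
  TFTTTT
  T.TTTT
Step 5: 5 trees catch fire, 4 burn out
  ....FT
  .....F
  .....T
  ...FTT
  F.FTTT
  T.TTTT

....FT
.....F
.....T
...FTT
F.FTTT
T.TTTT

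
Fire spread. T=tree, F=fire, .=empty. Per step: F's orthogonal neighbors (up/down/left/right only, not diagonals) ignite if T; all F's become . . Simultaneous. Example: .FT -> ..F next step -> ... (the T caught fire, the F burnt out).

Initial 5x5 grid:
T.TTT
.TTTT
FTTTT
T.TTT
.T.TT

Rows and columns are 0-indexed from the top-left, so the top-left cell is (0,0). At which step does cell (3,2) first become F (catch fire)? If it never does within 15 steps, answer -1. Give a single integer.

Step 1: cell (3,2)='T' (+2 fires, +1 burnt)
Step 2: cell (3,2)='T' (+2 fires, +2 burnt)
Step 3: cell (3,2)='F' (+3 fires, +2 burnt)
  -> target ignites at step 3
Step 4: cell (3,2)='.' (+4 fires, +3 burnt)
Step 5: cell (3,2)='.' (+4 fires, +4 burnt)
Step 6: cell (3,2)='.' (+2 fires, +4 burnt)
Step 7: cell (3,2)='.' (+0 fires, +2 burnt)
  fire out at step 7

3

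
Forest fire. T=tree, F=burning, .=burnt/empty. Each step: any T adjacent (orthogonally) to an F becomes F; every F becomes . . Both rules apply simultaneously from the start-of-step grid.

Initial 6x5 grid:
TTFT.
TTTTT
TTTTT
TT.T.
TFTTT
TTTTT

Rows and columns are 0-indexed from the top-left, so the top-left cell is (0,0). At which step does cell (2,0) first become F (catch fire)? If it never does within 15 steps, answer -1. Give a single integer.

Step 1: cell (2,0)='T' (+7 fires, +2 burnt)
Step 2: cell (2,0)='T' (+9 fires, +7 burnt)
Step 3: cell (2,0)='F' (+7 fires, +9 burnt)
  -> target ignites at step 3
Step 4: cell (2,0)='.' (+2 fires, +7 burnt)
Step 5: cell (2,0)='.' (+0 fires, +2 burnt)
  fire out at step 5

3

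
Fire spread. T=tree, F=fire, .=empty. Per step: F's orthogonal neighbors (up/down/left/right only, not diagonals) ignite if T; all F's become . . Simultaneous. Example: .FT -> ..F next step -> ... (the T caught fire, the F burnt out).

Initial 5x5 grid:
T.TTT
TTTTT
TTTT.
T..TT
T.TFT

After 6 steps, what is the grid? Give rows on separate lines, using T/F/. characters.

Step 1: 3 trees catch fire, 1 burn out
  T.TTT
  TTTTT
  TTTT.
  T..FT
  T.F.F
Step 2: 2 trees catch fire, 3 burn out
  T.TTT
  TTTTT
  TTTF.
  T...F
  T....
Step 3: 2 trees catch fire, 2 burn out
  T.TTT
  TTTFT
  TTF..
  T....
  T....
Step 4: 4 trees catch fire, 2 burn out
  T.TFT
  TTF.F
  TF...
  T....
  T....
Step 5: 4 trees catch fire, 4 burn out
  T.F.F
  TF...
  F....
  T....
  T....
Step 6: 2 trees catch fire, 4 burn out
  T....
  F....
  .....
  F....
  T....

T....
F....
.....
F....
T....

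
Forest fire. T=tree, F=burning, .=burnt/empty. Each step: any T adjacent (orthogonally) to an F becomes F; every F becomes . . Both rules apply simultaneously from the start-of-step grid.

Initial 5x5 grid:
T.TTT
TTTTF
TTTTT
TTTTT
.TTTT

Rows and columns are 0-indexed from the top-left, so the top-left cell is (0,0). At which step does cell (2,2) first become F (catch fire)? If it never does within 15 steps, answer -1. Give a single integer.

Step 1: cell (2,2)='T' (+3 fires, +1 burnt)
Step 2: cell (2,2)='T' (+4 fires, +3 burnt)
Step 3: cell (2,2)='F' (+5 fires, +4 burnt)
  -> target ignites at step 3
Step 4: cell (2,2)='.' (+4 fires, +5 burnt)
Step 5: cell (2,2)='.' (+4 fires, +4 burnt)
Step 6: cell (2,2)='.' (+2 fires, +4 burnt)
Step 7: cell (2,2)='.' (+0 fires, +2 burnt)
  fire out at step 7

3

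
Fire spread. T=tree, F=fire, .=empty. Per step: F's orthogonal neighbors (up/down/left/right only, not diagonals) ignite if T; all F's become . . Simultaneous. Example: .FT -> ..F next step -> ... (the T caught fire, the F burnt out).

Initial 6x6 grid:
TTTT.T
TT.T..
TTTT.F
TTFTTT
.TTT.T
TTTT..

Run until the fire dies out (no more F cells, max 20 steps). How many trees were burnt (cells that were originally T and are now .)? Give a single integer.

Answer: 24

Derivation:
Step 1: +5 fires, +2 burnt (F count now 5)
Step 2: +8 fires, +5 burnt (F count now 8)
Step 3: +5 fires, +8 burnt (F count now 5)
Step 4: +4 fires, +5 burnt (F count now 4)
Step 5: +2 fires, +4 burnt (F count now 2)
Step 6: +0 fires, +2 burnt (F count now 0)
Fire out after step 6
Initially T: 25, now '.': 35
Total burnt (originally-T cells now '.'): 24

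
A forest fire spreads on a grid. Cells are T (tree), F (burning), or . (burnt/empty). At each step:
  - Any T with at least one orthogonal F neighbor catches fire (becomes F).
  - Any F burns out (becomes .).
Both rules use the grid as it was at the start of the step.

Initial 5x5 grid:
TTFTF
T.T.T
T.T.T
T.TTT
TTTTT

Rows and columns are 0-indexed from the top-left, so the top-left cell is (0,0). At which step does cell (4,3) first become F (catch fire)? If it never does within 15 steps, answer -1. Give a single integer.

Step 1: cell (4,3)='T' (+4 fires, +2 burnt)
Step 2: cell (4,3)='T' (+3 fires, +4 burnt)
Step 3: cell (4,3)='T' (+3 fires, +3 burnt)
Step 4: cell (4,3)='T' (+4 fires, +3 burnt)
Step 5: cell (4,3)='F' (+3 fires, +4 burnt)
  -> target ignites at step 5
Step 6: cell (4,3)='.' (+1 fires, +3 burnt)
Step 7: cell (4,3)='.' (+0 fires, +1 burnt)
  fire out at step 7

5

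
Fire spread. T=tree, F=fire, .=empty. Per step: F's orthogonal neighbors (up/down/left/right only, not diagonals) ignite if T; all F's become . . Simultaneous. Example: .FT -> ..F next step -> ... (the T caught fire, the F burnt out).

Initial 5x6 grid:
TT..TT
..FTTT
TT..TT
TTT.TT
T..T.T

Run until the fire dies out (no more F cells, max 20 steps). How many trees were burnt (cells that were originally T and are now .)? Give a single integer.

Step 1: +1 fires, +1 burnt (F count now 1)
Step 2: +1 fires, +1 burnt (F count now 1)
Step 3: +3 fires, +1 burnt (F count now 3)
Step 4: +3 fires, +3 burnt (F count now 3)
Step 5: +1 fires, +3 burnt (F count now 1)
Step 6: +1 fires, +1 burnt (F count now 1)
Step 7: +0 fires, +1 burnt (F count now 0)
Fire out after step 7
Initially T: 19, now '.': 21
Total burnt (originally-T cells now '.'): 10

Answer: 10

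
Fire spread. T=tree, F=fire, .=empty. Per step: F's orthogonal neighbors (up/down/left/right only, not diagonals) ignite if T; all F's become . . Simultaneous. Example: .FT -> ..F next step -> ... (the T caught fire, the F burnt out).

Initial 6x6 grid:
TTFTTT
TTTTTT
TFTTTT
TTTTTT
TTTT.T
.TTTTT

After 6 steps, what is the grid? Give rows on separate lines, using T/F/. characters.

Step 1: 7 trees catch fire, 2 burn out
  TF.FTT
  TFFTTT
  F.FTTT
  TFTTTT
  TTTT.T
  .TTTTT
Step 2: 8 trees catch fire, 7 burn out
  F...FT
  F..FTT
  ...FTT
  F.FTTT
  TFTT.T
  .TTTTT
Step 3: 7 trees catch fire, 8 burn out
  .....F
  ....FT
  ....FT
  ...FTT
  F.FT.T
  .FTTTT
Step 4: 5 trees catch fire, 7 burn out
  ......
  .....F
  .....F
  ....FT
  ...F.T
  ..FTTT
Step 5: 2 trees catch fire, 5 burn out
  ......
  ......
  ......
  .....F
  .....T
  ...FTT
Step 6: 2 trees catch fire, 2 burn out
  ......
  ......
  ......
  ......
  .....F
  ....FT

......
......
......
......
.....F
....FT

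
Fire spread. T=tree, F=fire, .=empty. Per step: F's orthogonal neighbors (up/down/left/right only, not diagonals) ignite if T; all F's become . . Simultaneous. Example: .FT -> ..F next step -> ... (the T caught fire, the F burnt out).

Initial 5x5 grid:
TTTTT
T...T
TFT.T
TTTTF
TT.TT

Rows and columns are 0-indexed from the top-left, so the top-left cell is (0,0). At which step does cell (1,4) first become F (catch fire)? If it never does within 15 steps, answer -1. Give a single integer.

Step 1: cell (1,4)='T' (+6 fires, +2 burnt)
Step 2: cell (1,4)='F' (+6 fires, +6 burnt)
  -> target ignites at step 2
Step 3: cell (1,4)='.' (+3 fires, +6 burnt)
Step 4: cell (1,4)='.' (+2 fires, +3 burnt)
Step 5: cell (1,4)='.' (+1 fires, +2 burnt)
Step 6: cell (1,4)='.' (+0 fires, +1 burnt)
  fire out at step 6

2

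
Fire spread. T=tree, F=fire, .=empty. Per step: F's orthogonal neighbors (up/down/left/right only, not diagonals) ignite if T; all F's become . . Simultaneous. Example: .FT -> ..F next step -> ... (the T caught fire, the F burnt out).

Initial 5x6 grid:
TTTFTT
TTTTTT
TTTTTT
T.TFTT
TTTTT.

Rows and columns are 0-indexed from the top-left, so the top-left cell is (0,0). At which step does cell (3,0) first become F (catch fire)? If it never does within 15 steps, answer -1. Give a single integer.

Step 1: cell (3,0)='T' (+7 fires, +2 burnt)
Step 2: cell (3,0)='T' (+9 fires, +7 burnt)
Step 3: cell (3,0)='T' (+6 fires, +9 burnt)
Step 4: cell (3,0)='T' (+3 fires, +6 burnt)
Step 5: cell (3,0)='F' (+1 fires, +3 burnt)
  -> target ignites at step 5
Step 6: cell (3,0)='.' (+0 fires, +1 burnt)
  fire out at step 6

5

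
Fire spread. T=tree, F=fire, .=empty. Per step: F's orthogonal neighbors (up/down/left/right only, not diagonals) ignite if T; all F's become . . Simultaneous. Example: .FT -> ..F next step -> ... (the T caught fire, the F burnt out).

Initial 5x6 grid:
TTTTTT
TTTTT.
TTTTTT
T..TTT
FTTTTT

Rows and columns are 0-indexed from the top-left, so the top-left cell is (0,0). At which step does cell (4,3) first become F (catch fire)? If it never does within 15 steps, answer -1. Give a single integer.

Step 1: cell (4,3)='T' (+2 fires, +1 burnt)
Step 2: cell (4,3)='T' (+2 fires, +2 burnt)
Step 3: cell (4,3)='F' (+3 fires, +2 burnt)
  -> target ignites at step 3
Step 4: cell (4,3)='.' (+5 fires, +3 burnt)
Step 5: cell (4,3)='.' (+5 fires, +5 burnt)
Step 6: cell (4,3)='.' (+4 fires, +5 burnt)
Step 7: cell (4,3)='.' (+3 fires, +4 burnt)
Step 8: cell (4,3)='.' (+1 fires, +3 burnt)
Step 9: cell (4,3)='.' (+1 fires, +1 burnt)
Step 10: cell (4,3)='.' (+0 fires, +1 burnt)
  fire out at step 10

3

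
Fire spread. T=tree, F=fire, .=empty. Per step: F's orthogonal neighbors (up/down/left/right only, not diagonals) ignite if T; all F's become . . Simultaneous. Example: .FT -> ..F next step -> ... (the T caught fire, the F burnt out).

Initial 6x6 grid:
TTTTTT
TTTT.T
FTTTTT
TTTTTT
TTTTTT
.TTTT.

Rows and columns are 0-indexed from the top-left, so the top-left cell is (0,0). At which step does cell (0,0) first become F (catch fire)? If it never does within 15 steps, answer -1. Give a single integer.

Step 1: cell (0,0)='T' (+3 fires, +1 burnt)
Step 2: cell (0,0)='F' (+5 fires, +3 burnt)
  -> target ignites at step 2
Step 3: cell (0,0)='.' (+5 fires, +5 burnt)
Step 4: cell (0,0)='.' (+6 fires, +5 burnt)
Step 5: cell (0,0)='.' (+5 fires, +6 burnt)
Step 6: cell (0,0)='.' (+5 fires, +5 burnt)
Step 7: cell (0,0)='.' (+3 fires, +5 burnt)
Step 8: cell (0,0)='.' (+0 fires, +3 burnt)
  fire out at step 8

2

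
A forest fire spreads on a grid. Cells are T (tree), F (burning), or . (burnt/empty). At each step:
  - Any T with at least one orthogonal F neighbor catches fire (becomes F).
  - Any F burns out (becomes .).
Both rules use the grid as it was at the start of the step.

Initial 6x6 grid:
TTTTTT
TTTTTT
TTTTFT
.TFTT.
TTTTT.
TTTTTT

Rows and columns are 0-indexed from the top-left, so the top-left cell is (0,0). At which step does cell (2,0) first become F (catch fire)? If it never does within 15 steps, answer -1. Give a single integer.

Step 1: cell (2,0)='T' (+8 fires, +2 burnt)
Step 2: cell (2,0)='T' (+9 fires, +8 burnt)
Step 3: cell (2,0)='F' (+9 fires, +9 burnt)
  -> target ignites at step 3
Step 4: cell (2,0)='.' (+4 fires, +9 burnt)
Step 5: cell (2,0)='.' (+1 fires, +4 burnt)
Step 6: cell (2,0)='.' (+0 fires, +1 burnt)
  fire out at step 6

3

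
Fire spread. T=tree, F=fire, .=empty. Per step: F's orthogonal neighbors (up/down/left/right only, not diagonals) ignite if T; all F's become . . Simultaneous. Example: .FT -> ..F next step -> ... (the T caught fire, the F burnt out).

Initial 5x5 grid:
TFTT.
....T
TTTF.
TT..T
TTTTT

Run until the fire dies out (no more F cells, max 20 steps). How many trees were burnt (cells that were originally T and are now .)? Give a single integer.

Step 1: +3 fires, +2 burnt (F count now 3)
Step 2: +2 fires, +3 burnt (F count now 2)
Step 3: +2 fires, +2 burnt (F count now 2)
Step 4: +2 fires, +2 burnt (F count now 2)
Step 5: +2 fires, +2 burnt (F count now 2)
Step 6: +1 fires, +2 burnt (F count now 1)
Step 7: +1 fires, +1 burnt (F count now 1)
Step 8: +1 fires, +1 burnt (F count now 1)
Step 9: +0 fires, +1 burnt (F count now 0)
Fire out after step 9
Initially T: 15, now '.': 24
Total burnt (originally-T cells now '.'): 14

Answer: 14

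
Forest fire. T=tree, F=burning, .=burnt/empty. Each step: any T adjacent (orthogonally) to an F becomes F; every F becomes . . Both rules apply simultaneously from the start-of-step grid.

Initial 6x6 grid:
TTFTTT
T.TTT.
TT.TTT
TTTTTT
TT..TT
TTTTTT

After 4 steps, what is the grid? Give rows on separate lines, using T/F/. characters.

Step 1: 3 trees catch fire, 1 burn out
  TF.FTT
  T.FTT.
  TT.TTT
  TTTTTT
  TT..TT
  TTTTTT
Step 2: 3 trees catch fire, 3 burn out
  F...FT
  T..FT.
  TT.TTT
  TTTTTT
  TT..TT
  TTTTTT
Step 3: 4 trees catch fire, 3 burn out
  .....F
  F...F.
  TT.FTT
  TTTTTT
  TT..TT
  TTTTTT
Step 4: 3 trees catch fire, 4 burn out
  ......
  ......
  FT..FT
  TTTFTT
  TT..TT
  TTTTTT

......
......
FT..FT
TTTFTT
TT..TT
TTTTTT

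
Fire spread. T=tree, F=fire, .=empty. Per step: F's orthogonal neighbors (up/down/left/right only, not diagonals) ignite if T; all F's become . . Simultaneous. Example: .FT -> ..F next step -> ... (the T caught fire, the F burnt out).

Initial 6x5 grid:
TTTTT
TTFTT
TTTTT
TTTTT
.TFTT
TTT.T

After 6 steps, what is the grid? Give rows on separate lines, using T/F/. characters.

Step 1: 8 trees catch fire, 2 burn out
  TTFTT
  TF.FT
  TTFTT
  TTFTT
  .F.FT
  TTF.T
Step 2: 10 trees catch fire, 8 burn out
  TF.FT
  F...F
  TF.FT
  TF.FT
  ....F
  TF..T
Step 3: 8 trees catch fire, 10 burn out
  F...F
  .....
  F...F
  F...F
  .....
  F...F
Step 4: 0 trees catch fire, 8 burn out
  .....
  .....
  .....
  .....
  .....
  .....
Step 5: 0 trees catch fire, 0 burn out
  .....
  .....
  .....
  .....
  .....
  .....
Step 6: 0 trees catch fire, 0 burn out
  .....
  .....
  .....
  .....
  .....
  .....

.....
.....
.....
.....
.....
.....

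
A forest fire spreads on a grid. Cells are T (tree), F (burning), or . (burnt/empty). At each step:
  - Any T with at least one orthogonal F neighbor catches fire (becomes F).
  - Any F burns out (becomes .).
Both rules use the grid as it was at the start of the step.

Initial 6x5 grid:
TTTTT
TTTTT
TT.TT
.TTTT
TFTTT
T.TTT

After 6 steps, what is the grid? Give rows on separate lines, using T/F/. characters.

Step 1: 3 trees catch fire, 1 burn out
  TTTTT
  TTTTT
  TT.TT
  .FTTT
  F.FTT
  T.TTT
Step 2: 5 trees catch fire, 3 burn out
  TTTTT
  TTTTT
  TF.TT
  ..FTT
  ...FT
  F.FTT
Step 3: 5 trees catch fire, 5 burn out
  TTTTT
  TFTTT
  F..TT
  ...FT
  ....F
  ...FT
Step 4: 6 trees catch fire, 5 burn out
  TFTTT
  F.FTT
  ...FT
  ....F
  .....
  ....F
Step 5: 4 trees catch fire, 6 burn out
  F.FTT
  ...FT
  ....F
  .....
  .....
  .....
Step 6: 2 trees catch fire, 4 burn out
  ...FT
  ....F
  .....
  .....
  .....
  .....

...FT
....F
.....
.....
.....
.....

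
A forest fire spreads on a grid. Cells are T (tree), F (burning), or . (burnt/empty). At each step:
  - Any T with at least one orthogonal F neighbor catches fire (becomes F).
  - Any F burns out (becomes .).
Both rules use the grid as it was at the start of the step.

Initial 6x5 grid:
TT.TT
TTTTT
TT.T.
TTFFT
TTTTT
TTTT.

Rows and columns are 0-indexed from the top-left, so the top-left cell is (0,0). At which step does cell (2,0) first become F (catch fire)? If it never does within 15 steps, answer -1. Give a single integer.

Step 1: cell (2,0)='T' (+5 fires, +2 burnt)
Step 2: cell (2,0)='T' (+7 fires, +5 burnt)
Step 3: cell (2,0)='F' (+7 fires, +7 burnt)
  -> target ignites at step 3
Step 4: cell (2,0)='.' (+4 fires, +7 burnt)
Step 5: cell (2,0)='.' (+1 fires, +4 burnt)
Step 6: cell (2,0)='.' (+0 fires, +1 burnt)
  fire out at step 6

3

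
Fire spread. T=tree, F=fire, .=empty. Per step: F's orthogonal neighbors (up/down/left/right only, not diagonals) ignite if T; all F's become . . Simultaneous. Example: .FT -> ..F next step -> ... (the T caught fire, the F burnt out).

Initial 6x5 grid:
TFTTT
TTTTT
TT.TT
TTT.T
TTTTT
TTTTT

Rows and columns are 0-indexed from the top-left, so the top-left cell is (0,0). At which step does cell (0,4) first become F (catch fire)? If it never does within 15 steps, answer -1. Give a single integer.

Step 1: cell (0,4)='T' (+3 fires, +1 burnt)
Step 2: cell (0,4)='T' (+4 fires, +3 burnt)
Step 3: cell (0,4)='F' (+4 fires, +4 burnt)
  -> target ignites at step 3
Step 4: cell (0,4)='.' (+5 fires, +4 burnt)
Step 5: cell (0,4)='.' (+4 fires, +5 burnt)
Step 6: cell (0,4)='.' (+4 fires, +4 burnt)
Step 7: cell (0,4)='.' (+2 fires, +4 burnt)
Step 8: cell (0,4)='.' (+1 fires, +2 burnt)
Step 9: cell (0,4)='.' (+0 fires, +1 burnt)
  fire out at step 9

3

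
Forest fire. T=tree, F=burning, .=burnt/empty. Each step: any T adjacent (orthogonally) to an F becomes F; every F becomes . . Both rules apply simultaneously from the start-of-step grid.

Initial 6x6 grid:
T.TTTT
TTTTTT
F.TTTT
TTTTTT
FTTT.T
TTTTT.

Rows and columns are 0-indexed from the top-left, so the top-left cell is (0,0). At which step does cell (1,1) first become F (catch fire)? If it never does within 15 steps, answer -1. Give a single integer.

Step 1: cell (1,1)='T' (+4 fires, +2 burnt)
Step 2: cell (1,1)='F' (+5 fires, +4 burnt)
  -> target ignites at step 2
Step 3: cell (1,1)='.' (+4 fires, +5 burnt)
Step 4: cell (1,1)='.' (+5 fires, +4 burnt)
Step 5: cell (1,1)='.' (+5 fires, +5 burnt)
Step 6: cell (1,1)='.' (+4 fires, +5 burnt)
Step 7: cell (1,1)='.' (+3 fires, +4 burnt)
Step 8: cell (1,1)='.' (+0 fires, +3 burnt)
  fire out at step 8

2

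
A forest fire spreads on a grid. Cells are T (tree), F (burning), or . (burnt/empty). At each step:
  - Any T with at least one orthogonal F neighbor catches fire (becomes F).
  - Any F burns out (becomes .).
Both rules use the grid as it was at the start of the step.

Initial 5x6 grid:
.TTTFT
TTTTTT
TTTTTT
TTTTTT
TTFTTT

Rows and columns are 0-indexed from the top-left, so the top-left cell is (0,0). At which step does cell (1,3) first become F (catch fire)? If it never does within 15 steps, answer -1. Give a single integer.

Step 1: cell (1,3)='T' (+6 fires, +2 burnt)
Step 2: cell (1,3)='F' (+9 fires, +6 burnt)
  -> target ignites at step 2
Step 3: cell (1,3)='.' (+8 fires, +9 burnt)
Step 4: cell (1,3)='.' (+3 fires, +8 burnt)
Step 5: cell (1,3)='.' (+1 fires, +3 burnt)
Step 6: cell (1,3)='.' (+0 fires, +1 burnt)
  fire out at step 6

2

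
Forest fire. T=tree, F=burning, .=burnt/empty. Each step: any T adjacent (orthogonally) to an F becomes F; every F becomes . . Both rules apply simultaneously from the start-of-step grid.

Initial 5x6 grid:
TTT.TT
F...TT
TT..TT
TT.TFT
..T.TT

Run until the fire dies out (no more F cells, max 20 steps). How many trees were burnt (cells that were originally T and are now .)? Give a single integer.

Step 1: +6 fires, +2 burnt (F count now 6)
Step 2: +6 fires, +6 burnt (F count now 6)
Step 3: +4 fires, +6 burnt (F count now 4)
Step 4: +1 fires, +4 burnt (F count now 1)
Step 5: +0 fires, +1 burnt (F count now 0)
Fire out after step 5
Initially T: 18, now '.': 29
Total burnt (originally-T cells now '.'): 17

Answer: 17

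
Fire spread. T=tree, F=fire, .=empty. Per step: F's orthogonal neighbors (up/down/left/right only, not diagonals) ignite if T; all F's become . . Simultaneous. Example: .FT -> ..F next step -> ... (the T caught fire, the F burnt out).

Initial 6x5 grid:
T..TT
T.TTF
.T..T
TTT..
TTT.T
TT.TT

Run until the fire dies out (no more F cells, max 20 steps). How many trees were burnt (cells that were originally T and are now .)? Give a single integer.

Step 1: +3 fires, +1 burnt (F count now 3)
Step 2: +2 fires, +3 burnt (F count now 2)
Step 3: +0 fires, +2 burnt (F count now 0)
Fire out after step 3
Initially T: 19, now '.': 16
Total burnt (originally-T cells now '.'): 5

Answer: 5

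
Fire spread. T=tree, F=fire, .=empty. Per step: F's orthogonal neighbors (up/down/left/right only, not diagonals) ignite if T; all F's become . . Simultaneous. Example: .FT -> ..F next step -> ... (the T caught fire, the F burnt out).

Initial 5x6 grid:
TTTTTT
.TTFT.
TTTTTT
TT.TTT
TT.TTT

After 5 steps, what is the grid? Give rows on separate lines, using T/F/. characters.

Step 1: 4 trees catch fire, 1 burn out
  TTTFTT
  .TF.F.
  TTTFTT
  TT.TTT
  TT.TTT
Step 2: 6 trees catch fire, 4 burn out
  TTF.FT
  .F....
  TTF.FT
  TT.FTT
  TT.TTT
Step 3: 6 trees catch fire, 6 burn out
  TF...F
  ......
  TF...F
  TT..FT
  TT.FTT
Step 4: 5 trees catch fire, 6 burn out
  F.....
  ......
  F.....
  TF...F
  TT..FT
Step 5: 3 trees catch fire, 5 burn out
  ......
  ......
  ......
  F.....
  TF...F

......
......
......
F.....
TF...F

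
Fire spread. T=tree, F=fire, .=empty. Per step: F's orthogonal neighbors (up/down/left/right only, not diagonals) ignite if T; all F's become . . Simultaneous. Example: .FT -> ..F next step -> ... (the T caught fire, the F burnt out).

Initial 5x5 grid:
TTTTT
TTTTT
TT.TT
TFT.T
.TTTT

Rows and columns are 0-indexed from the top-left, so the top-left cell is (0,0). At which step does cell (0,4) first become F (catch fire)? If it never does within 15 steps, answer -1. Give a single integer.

Step 1: cell (0,4)='T' (+4 fires, +1 burnt)
Step 2: cell (0,4)='T' (+3 fires, +4 burnt)
Step 3: cell (0,4)='T' (+4 fires, +3 burnt)
Step 4: cell (0,4)='T' (+4 fires, +4 burnt)
Step 5: cell (0,4)='T' (+4 fires, +4 burnt)
Step 6: cell (0,4)='F' (+2 fires, +4 burnt)
  -> target ignites at step 6
Step 7: cell (0,4)='.' (+0 fires, +2 burnt)
  fire out at step 7

6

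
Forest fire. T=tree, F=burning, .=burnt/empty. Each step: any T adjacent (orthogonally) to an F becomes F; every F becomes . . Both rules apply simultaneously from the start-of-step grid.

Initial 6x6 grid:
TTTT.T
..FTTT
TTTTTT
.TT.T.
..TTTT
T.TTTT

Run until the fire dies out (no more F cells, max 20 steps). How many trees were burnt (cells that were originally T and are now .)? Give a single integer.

Step 1: +3 fires, +1 burnt (F count now 3)
Step 2: +6 fires, +3 burnt (F count now 6)
Step 3: +6 fires, +6 burnt (F count now 6)
Step 4: +5 fires, +6 burnt (F count now 5)
Step 5: +2 fires, +5 burnt (F count now 2)
Step 6: +2 fires, +2 burnt (F count now 2)
Step 7: +1 fires, +2 burnt (F count now 1)
Step 8: +0 fires, +1 burnt (F count now 0)
Fire out after step 8
Initially T: 26, now '.': 35
Total burnt (originally-T cells now '.'): 25

Answer: 25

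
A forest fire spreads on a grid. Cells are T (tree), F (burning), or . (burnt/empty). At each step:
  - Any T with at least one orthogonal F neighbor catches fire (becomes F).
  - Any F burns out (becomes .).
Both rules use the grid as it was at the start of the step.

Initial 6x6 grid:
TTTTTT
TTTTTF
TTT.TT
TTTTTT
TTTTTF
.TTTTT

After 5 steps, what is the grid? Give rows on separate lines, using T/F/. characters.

Step 1: 6 trees catch fire, 2 burn out
  TTTTTF
  TTTTF.
  TTT.TF
  TTTTTF
  TTTTF.
  .TTTTF
Step 2: 6 trees catch fire, 6 burn out
  TTTTF.
  TTTF..
  TTT.F.
  TTTTF.
  TTTF..
  .TTTF.
Step 3: 5 trees catch fire, 6 burn out
  TTTF..
  TTF...
  TTT...
  TTTF..
  TTF...
  .TTF..
Step 4: 6 trees catch fire, 5 burn out
  TTF...
  TF....
  TTF...
  TTF...
  TF....
  .TF...
Step 5: 6 trees catch fire, 6 burn out
  TF....
  F.....
  TF....
  TF....
  F.....
  .F....

TF....
F.....
TF....
TF....
F.....
.F....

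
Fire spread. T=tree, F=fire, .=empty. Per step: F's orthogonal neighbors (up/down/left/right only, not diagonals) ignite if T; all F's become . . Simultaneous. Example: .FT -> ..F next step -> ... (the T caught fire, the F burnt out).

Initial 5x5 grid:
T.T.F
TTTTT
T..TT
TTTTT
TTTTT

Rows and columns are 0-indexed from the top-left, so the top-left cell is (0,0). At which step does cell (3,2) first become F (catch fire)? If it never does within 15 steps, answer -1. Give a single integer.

Step 1: cell (3,2)='T' (+1 fires, +1 burnt)
Step 2: cell (3,2)='T' (+2 fires, +1 burnt)
Step 3: cell (3,2)='T' (+3 fires, +2 burnt)
Step 4: cell (3,2)='T' (+4 fires, +3 burnt)
Step 5: cell (3,2)='F' (+3 fires, +4 burnt)
  -> target ignites at step 5
Step 6: cell (3,2)='.' (+4 fires, +3 burnt)
Step 7: cell (3,2)='.' (+2 fires, +4 burnt)
Step 8: cell (3,2)='.' (+1 fires, +2 burnt)
Step 9: cell (3,2)='.' (+0 fires, +1 burnt)
  fire out at step 9

5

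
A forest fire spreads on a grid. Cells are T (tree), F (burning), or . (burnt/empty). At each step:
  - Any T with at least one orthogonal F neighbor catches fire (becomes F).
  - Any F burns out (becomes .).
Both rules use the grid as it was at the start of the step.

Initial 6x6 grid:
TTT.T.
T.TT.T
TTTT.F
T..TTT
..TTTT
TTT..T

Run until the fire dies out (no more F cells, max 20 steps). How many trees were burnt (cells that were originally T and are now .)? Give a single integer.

Answer: 23

Derivation:
Step 1: +2 fires, +1 burnt (F count now 2)
Step 2: +2 fires, +2 burnt (F count now 2)
Step 3: +3 fires, +2 burnt (F count now 3)
Step 4: +2 fires, +3 burnt (F count now 2)
Step 5: +3 fires, +2 burnt (F count now 3)
Step 6: +3 fires, +3 burnt (F count now 3)
Step 7: +3 fires, +3 burnt (F count now 3)
Step 8: +4 fires, +3 burnt (F count now 4)
Step 9: +1 fires, +4 burnt (F count now 1)
Step 10: +0 fires, +1 burnt (F count now 0)
Fire out after step 10
Initially T: 24, now '.': 35
Total burnt (originally-T cells now '.'): 23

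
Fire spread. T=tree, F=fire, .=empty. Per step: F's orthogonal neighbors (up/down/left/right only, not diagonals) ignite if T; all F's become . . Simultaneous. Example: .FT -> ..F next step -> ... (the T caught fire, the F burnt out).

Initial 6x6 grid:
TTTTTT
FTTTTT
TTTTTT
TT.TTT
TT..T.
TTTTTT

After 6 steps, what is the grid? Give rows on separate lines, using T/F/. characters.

Step 1: 3 trees catch fire, 1 burn out
  FTTTTT
  .FTTTT
  FTTTTT
  TT.TTT
  TT..T.
  TTTTTT
Step 2: 4 trees catch fire, 3 burn out
  .FTTTT
  ..FTTT
  .FTTTT
  FT.TTT
  TT..T.
  TTTTTT
Step 3: 5 trees catch fire, 4 burn out
  ..FTTT
  ...FTT
  ..FTTT
  .F.TTT
  FT..T.
  TTTTTT
Step 4: 5 trees catch fire, 5 burn out
  ...FTT
  ....FT
  ...FTT
  ...TTT
  .F..T.
  FTTTTT
Step 5: 5 trees catch fire, 5 burn out
  ....FT
  .....F
  ....FT
  ...FTT
  ....T.
  .FTTTT
Step 6: 4 trees catch fire, 5 burn out
  .....F
  ......
  .....F
  ....FT
  ....T.
  ..FTTT

.....F
......
.....F
....FT
....T.
..FTTT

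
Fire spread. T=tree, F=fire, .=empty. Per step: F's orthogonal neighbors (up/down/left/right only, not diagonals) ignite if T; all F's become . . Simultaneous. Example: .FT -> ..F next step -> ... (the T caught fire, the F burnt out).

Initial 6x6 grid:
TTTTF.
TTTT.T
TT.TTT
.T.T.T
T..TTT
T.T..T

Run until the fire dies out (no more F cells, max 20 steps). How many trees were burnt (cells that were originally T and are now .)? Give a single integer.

Answer: 21

Derivation:
Step 1: +1 fires, +1 burnt (F count now 1)
Step 2: +2 fires, +1 burnt (F count now 2)
Step 3: +3 fires, +2 burnt (F count now 3)
Step 4: +4 fires, +3 burnt (F count now 4)
Step 5: +4 fires, +4 burnt (F count now 4)
Step 6: +5 fires, +4 burnt (F count now 5)
Step 7: +1 fires, +5 burnt (F count now 1)
Step 8: +1 fires, +1 burnt (F count now 1)
Step 9: +0 fires, +1 burnt (F count now 0)
Fire out after step 9
Initially T: 24, now '.': 33
Total burnt (originally-T cells now '.'): 21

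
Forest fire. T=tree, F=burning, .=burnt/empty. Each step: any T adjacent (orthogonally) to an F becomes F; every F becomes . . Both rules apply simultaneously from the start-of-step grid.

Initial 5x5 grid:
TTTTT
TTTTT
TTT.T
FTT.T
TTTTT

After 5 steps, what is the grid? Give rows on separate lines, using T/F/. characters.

Step 1: 3 trees catch fire, 1 burn out
  TTTTT
  TTTTT
  FTT.T
  .FT.T
  FTTTT
Step 2: 4 trees catch fire, 3 burn out
  TTTTT
  FTTTT
  .FT.T
  ..F.T
  .FTTT
Step 3: 4 trees catch fire, 4 burn out
  FTTTT
  .FTTT
  ..F.T
  ....T
  ..FTT
Step 4: 3 trees catch fire, 4 burn out
  .FTTT
  ..FTT
  ....T
  ....T
  ...FT
Step 5: 3 trees catch fire, 3 burn out
  ..FTT
  ...FT
  ....T
  ....T
  ....F

..FTT
...FT
....T
....T
....F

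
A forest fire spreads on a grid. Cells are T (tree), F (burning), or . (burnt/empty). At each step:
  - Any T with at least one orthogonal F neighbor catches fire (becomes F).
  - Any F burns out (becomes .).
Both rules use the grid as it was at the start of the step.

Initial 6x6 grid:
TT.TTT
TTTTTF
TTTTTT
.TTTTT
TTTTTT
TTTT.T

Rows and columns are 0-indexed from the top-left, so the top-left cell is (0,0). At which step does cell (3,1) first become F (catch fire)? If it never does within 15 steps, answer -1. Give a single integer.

Step 1: cell (3,1)='T' (+3 fires, +1 burnt)
Step 2: cell (3,1)='T' (+4 fires, +3 burnt)
Step 3: cell (3,1)='T' (+5 fires, +4 burnt)
Step 4: cell (3,1)='T' (+5 fires, +5 burnt)
Step 5: cell (3,1)='T' (+5 fires, +5 burnt)
Step 6: cell (3,1)='F' (+5 fires, +5 burnt)
  -> target ignites at step 6
Step 7: cell (3,1)='.' (+2 fires, +5 burnt)
Step 8: cell (3,1)='.' (+2 fires, +2 burnt)
Step 9: cell (3,1)='.' (+1 fires, +2 burnt)
Step 10: cell (3,1)='.' (+0 fires, +1 burnt)
  fire out at step 10

6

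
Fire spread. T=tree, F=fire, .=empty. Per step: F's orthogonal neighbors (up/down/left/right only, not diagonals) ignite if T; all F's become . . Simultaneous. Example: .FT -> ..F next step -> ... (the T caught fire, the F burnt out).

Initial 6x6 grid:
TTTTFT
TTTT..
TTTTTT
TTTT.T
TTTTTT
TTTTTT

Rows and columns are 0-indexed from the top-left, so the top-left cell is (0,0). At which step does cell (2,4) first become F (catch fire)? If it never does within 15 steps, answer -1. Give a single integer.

Step 1: cell (2,4)='T' (+2 fires, +1 burnt)
Step 2: cell (2,4)='T' (+2 fires, +2 burnt)
Step 3: cell (2,4)='T' (+3 fires, +2 burnt)
Step 4: cell (2,4)='F' (+5 fires, +3 burnt)
  -> target ignites at step 4
Step 5: cell (2,4)='.' (+5 fires, +5 burnt)
Step 6: cell (2,4)='.' (+6 fires, +5 burnt)
Step 7: cell (2,4)='.' (+5 fires, +6 burnt)
Step 8: cell (2,4)='.' (+3 fires, +5 burnt)
Step 9: cell (2,4)='.' (+1 fires, +3 burnt)
Step 10: cell (2,4)='.' (+0 fires, +1 burnt)
  fire out at step 10

4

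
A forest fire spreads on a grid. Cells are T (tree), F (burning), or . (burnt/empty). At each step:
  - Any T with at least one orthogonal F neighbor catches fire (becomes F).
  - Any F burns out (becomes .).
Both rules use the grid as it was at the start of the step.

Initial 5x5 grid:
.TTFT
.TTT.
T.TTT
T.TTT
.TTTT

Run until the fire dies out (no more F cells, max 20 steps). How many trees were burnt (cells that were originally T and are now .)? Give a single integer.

Answer: 16

Derivation:
Step 1: +3 fires, +1 burnt (F count now 3)
Step 2: +3 fires, +3 burnt (F count now 3)
Step 3: +4 fires, +3 burnt (F count now 4)
Step 4: +3 fires, +4 burnt (F count now 3)
Step 5: +2 fires, +3 burnt (F count now 2)
Step 6: +1 fires, +2 burnt (F count now 1)
Step 7: +0 fires, +1 burnt (F count now 0)
Fire out after step 7
Initially T: 18, now '.': 23
Total burnt (originally-T cells now '.'): 16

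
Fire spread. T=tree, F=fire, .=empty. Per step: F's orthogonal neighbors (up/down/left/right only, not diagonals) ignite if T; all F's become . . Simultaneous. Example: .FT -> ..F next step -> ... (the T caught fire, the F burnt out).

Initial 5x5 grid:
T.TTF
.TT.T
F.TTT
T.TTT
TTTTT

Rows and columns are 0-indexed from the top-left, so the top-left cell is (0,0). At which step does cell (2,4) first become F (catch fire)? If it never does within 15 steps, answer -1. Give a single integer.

Step 1: cell (2,4)='T' (+3 fires, +2 burnt)
Step 2: cell (2,4)='F' (+3 fires, +3 burnt)
  -> target ignites at step 2
Step 3: cell (2,4)='.' (+4 fires, +3 burnt)
Step 4: cell (2,4)='.' (+5 fires, +4 burnt)
Step 5: cell (2,4)='.' (+2 fires, +5 burnt)
Step 6: cell (2,4)='.' (+0 fires, +2 burnt)
  fire out at step 6

2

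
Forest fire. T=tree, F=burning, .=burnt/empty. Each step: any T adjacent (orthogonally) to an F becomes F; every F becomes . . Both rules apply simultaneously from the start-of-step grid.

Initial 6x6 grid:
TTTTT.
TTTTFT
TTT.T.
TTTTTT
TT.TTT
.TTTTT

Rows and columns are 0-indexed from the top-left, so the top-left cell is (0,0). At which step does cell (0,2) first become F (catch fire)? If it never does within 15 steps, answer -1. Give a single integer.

Step 1: cell (0,2)='T' (+4 fires, +1 burnt)
Step 2: cell (0,2)='T' (+3 fires, +4 burnt)
Step 3: cell (0,2)='F' (+6 fires, +3 burnt)
  -> target ignites at step 3
Step 4: cell (0,2)='.' (+7 fires, +6 burnt)
Step 5: cell (0,2)='.' (+5 fires, +7 burnt)
Step 6: cell (0,2)='.' (+3 fires, +5 burnt)
Step 7: cell (0,2)='.' (+2 fires, +3 burnt)
Step 8: cell (0,2)='.' (+0 fires, +2 burnt)
  fire out at step 8

3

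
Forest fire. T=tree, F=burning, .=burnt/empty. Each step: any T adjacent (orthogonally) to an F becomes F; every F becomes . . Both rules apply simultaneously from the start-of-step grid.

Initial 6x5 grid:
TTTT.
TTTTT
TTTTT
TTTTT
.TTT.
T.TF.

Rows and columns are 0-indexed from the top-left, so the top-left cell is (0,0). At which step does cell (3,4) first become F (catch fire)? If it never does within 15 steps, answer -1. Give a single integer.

Step 1: cell (3,4)='T' (+2 fires, +1 burnt)
Step 2: cell (3,4)='T' (+2 fires, +2 burnt)
Step 3: cell (3,4)='F' (+4 fires, +2 burnt)
  -> target ignites at step 3
Step 4: cell (3,4)='.' (+4 fires, +4 burnt)
Step 5: cell (3,4)='.' (+5 fires, +4 burnt)
Step 6: cell (3,4)='.' (+3 fires, +5 burnt)
Step 7: cell (3,4)='.' (+2 fires, +3 burnt)
Step 8: cell (3,4)='.' (+1 fires, +2 burnt)
Step 9: cell (3,4)='.' (+0 fires, +1 burnt)
  fire out at step 9

3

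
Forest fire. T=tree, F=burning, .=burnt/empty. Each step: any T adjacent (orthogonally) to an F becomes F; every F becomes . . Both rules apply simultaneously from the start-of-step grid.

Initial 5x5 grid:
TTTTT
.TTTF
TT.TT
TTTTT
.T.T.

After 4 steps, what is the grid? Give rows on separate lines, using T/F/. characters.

Step 1: 3 trees catch fire, 1 burn out
  TTTTF
  .TTF.
  TT.TF
  TTTTT
  .T.T.
Step 2: 4 trees catch fire, 3 burn out
  TTTF.
  .TF..
  TT.F.
  TTTTF
  .T.T.
Step 3: 3 trees catch fire, 4 burn out
  TTF..
  .F...
  TT...
  TTTF.
  .T.T.
Step 4: 4 trees catch fire, 3 burn out
  TF...
  .....
  TF...
  TTF..
  .T.F.

TF...
.....
TF...
TTF..
.T.F.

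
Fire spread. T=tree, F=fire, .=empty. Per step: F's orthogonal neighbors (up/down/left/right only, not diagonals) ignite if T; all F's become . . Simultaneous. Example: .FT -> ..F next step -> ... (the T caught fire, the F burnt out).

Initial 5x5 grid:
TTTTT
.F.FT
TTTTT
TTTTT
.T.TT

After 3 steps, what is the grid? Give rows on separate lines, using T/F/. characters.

Step 1: 5 trees catch fire, 2 burn out
  TFTFT
  ....F
  TFTFT
  TTTTT
  .T.TT
Step 2: 8 trees catch fire, 5 burn out
  F.F.F
  .....
  F.F.F
  TFTFT
  .T.TT
Step 3: 5 trees catch fire, 8 burn out
  .....
  .....
  .....
  F.F.F
  .F.FT

.....
.....
.....
F.F.F
.F.FT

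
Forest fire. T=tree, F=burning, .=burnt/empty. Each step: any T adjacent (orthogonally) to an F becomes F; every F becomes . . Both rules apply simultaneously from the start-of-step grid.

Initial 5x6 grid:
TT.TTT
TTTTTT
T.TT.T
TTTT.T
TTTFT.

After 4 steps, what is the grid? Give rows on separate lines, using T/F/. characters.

Step 1: 3 trees catch fire, 1 burn out
  TT.TTT
  TTTTTT
  T.TT.T
  TTTF.T
  TTF.F.
Step 2: 3 trees catch fire, 3 burn out
  TT.TTT
  TTTTTT
  T.TF.T
  TTF..T
  TF....
Step 3: 4 trees catch fire, 3 burn out
  TT.TTT
  TTTFTT
  T.F..T
  TF...T
  F.....
Step 4: 4 trees catch fire, 4 burn out
  TT.FTT
  TTF.FT
  T....T
  F....T
  ......

TT.FTT
TTF.FT
T....T
F....T
......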